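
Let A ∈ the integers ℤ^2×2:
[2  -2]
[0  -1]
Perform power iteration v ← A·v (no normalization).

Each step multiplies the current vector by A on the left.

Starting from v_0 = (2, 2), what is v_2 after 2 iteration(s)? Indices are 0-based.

v_2 = (4, 2)

v_0 = (2, 2).
v_1 = A·v_0 = (0, -2).
v_2 = A·v_1 = (4, 2).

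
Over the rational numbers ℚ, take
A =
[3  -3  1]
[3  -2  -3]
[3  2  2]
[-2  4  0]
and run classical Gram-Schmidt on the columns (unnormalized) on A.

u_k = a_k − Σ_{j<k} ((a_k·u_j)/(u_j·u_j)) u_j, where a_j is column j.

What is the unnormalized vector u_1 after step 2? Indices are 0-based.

Step 1: u_0 = a_0 = (3, 3, 3, -2).
Step 2: u_1 = a_1 − (-17/31)·u_0 = (-42/31, -11/31, 113/31, 90/31).

u_1 = (-42/31, -11/31, 113/31, 90/31)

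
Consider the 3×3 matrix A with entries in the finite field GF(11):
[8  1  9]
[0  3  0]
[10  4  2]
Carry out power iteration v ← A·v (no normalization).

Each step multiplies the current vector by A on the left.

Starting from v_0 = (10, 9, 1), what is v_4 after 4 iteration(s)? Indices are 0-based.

v_0 = (10, 9, 1).
v_1 = A·v_0 = (10, 5, 6).
v_2 = A·v_1 = (7, 4, 0).
v_3 = A·v_2 = (5, 1, 9).
v_4 = A·v_3 = (1, 3, 6).

v_4 = (1, 3, 6)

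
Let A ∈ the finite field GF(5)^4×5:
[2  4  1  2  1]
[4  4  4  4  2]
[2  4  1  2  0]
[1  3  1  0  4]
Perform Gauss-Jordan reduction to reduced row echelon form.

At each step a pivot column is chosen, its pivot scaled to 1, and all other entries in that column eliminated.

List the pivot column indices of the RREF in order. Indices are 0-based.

pivot(0,0)=2: scale R0 → (1, 2, 3, 1, 3)
  clear (1,0): R1 −= (4)R0 → (0, 1, 2, 0, 0)
  clear (2,0): R2 −= (2)R0 → (0, 0, 0, 0, 4)
  clear (3,0): R3 −= (1)R0 → (0, 1, 3, 4, 1)
pivot(1,1)=1: scale R1 → (0, 1, 2, 0, 0)
  clear (0,1): R0 −= (2)R1 → (1, 0, 4, 1, 3)
  clear (3,1): R3 −= (1)R1 → (0, 0, 1, 4, 1)
pivot(2,2): swap R2↔R3
pivot(2,2)=1: scale R2 → (0, 0, 1, 4, 1)
  clear (0,2): R0 −= (4)R2 → (1, 0, 0, 0, 4)
  clear (1,2): R1 −= (2)R2 → (0, 1, 0, 2, 3)
col 3: no nonzero at/below row 3; advance.
pivot(3,4)=4: scale R3 → (0, 0, 0, 0, 1)
  clear (0,4): R0 −= (4)R3 → (1, 0, 0, 0, 0)
  clear (1,4): R1 −= (3)R3 → (0, 1, 0, 2, 0)
  clear (2,4): R2 −= (1)R3 → (0, 0, 1, 4, 0)

pivot columns: 0, 1, 2, 4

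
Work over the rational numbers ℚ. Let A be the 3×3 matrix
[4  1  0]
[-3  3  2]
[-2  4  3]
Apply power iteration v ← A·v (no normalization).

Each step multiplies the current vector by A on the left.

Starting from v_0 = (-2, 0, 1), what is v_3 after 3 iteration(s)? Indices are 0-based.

v_3 = (-34, 396, 503)

v_0 = (-2, 0, 1).
v_1 = A·v_0 = (-8, 8, 7).
v_2 = A·v_1 = (-24, 62, 69).
v_3 = A·v_2 = (-34, 396, 503).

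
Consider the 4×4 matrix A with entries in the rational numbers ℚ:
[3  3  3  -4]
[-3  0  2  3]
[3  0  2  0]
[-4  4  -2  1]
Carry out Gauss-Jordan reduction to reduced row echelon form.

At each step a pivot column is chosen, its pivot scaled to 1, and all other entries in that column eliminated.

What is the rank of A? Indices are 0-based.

pivot(0,0)=3: scale R0 → (1, 1, 1, -4/3)
  clear (1,0): R1 −= (-3)R0 → (0, 3, 5, -1)
  clear (2,0): R2 −= (3)R0 → (0, -3, -1, 4)
  clear (3,0): R3 −= (-4)R0 → (0, 8, 2, -13/3)
pivot(1,1)=3: scale R1 → (0, 1, 5/3, -1/3)
  clear (0,1): R0 −= (1)R1 → (1, 0, -2/3, -1)
  clear (2,1): R2 −= (-3)R1 → (0, 0, 4, 3)
  clear (3,1): R3 −= (8)R1 → (0, 0, -34/3, -5/3)
pivot(2,2)=4: scale R2 → (0, 0, 1, 3/4)
  clear (0,2): R0 −= (-2/3)R2 → (1, 0, 0, -1/2)
  clear (1,2): R1 −= (5/3)R2 → (0, 1, 0, -19/12)
  clear (3,2): R3 −= (-34/3)R2 → (0, 0, 0, 41/6)
pivot(3,3)=41/6: scale R3 → (0, 0, 0, 1)
  clear (0,3): R0 −= (-1/2)R3 → (1, 0, 0, 0)
  clear (1,3): R1 −= (-19/12)R3 → (0, 1, 0, 0)
  clear (2,3): R2 −= (3/4)R3 → (0, 0, 1, 0)

rank = 4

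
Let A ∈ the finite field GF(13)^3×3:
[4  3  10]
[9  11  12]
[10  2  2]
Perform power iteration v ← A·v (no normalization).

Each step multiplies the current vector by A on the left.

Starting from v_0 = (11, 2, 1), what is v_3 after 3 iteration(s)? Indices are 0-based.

v_0 = (11, 2, 1).
v_1 = A·v_0 = (8, 3, 12).
v_2 = A·v_1 = (5, 2, 6).
v_3 = A·v_2 = (8, 9, 1).

v_3 = (8, 9, 1)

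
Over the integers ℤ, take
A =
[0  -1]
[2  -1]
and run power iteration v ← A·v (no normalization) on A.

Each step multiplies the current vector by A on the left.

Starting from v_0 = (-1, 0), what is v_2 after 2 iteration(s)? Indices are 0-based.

v_2 = (2, 2)

v_0 = (-1, 0).
v_1 = A·v_0 = (0, -2).
v_2 = A·v_1 = (2, 2).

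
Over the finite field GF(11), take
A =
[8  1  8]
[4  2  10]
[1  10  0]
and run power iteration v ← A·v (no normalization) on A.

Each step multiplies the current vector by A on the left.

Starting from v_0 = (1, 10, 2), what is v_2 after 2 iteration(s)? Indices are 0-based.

v_0 = (1, 10, 2).
v_1 = A·v_0 = (1, 0, 2).
v_2 = A·v_1 = (2, 2, 1).

v_2 = (2, 2, 1)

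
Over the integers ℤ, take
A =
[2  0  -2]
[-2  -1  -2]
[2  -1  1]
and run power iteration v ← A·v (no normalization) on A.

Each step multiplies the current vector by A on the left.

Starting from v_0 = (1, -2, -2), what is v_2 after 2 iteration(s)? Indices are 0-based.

v_2 = (8, -20, 10)

v_0 = (1, -2, -2).
v_1 = A·v_0 = (6, 4, 2).
v_2 = A·v_1 = (8, -20, 10).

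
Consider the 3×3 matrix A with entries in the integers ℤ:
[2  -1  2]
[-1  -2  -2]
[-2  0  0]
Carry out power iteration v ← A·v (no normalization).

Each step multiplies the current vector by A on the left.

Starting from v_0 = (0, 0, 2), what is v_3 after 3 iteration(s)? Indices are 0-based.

v_0 = (0, 0, 2).
v_1 = A·v_0 = (4, -4, 0).
v_2 = A·v_1 = (12, 4, -8).
v_3 = A·v_2 = (4, -4, -24).

v_3 = (4, -4, -24)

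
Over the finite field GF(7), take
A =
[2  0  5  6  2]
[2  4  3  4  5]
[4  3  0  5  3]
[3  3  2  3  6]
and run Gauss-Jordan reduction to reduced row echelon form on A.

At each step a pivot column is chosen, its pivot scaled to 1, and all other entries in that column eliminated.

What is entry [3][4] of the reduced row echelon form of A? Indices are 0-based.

M[3][4] = 5

pivot(0,0)=2: scale R0 → (1, 0, 6, 3, 1)
  clear (1,0): R1 −= (2)R0 → (0, 4, 5, 5, 3)
  clear (2,0): R2 −= (4)R0 → (0, 3, 4, 0, 6)
  clear (3,0): R3 −= (3)R0 → (0, 3, 5, 1, 3)
pivot(1,1)=4: scale R1 → (0, 1, 3, 3, 6)
  clear (2,1): R2 −= (3)R1 → (0, 0, 2, 5, 2)
  clear (3,1): R3 −= (3)R1 → (0, 0, 3, 6, 6)
pivot(2,2)=2: scale R2 → (0, 0, 1, 6, 1)
  clear (0,2): R0 −= (6)R2 → (1, 0, 0, 2, 2)
  clear (1,2): R1 −= (3)R2 → (0, 1, 0, 6, 3)
  clear (3,2): R3 −= (3)R2 → (0, 0, 0, 2, 3)
pivot(3,3)=2: scale R3 → (0, 0, 0, 1, 5)
  clear (0,3): R0 −= (2)R3 → (1, 0, 0, 0, 6)
  clear (1,3): R1 −= (6)R3 → (0, 1, 0, 0, 1)
  clear (2,3): R2 −= (6)R3 → (0, 0, 1, 0, 6)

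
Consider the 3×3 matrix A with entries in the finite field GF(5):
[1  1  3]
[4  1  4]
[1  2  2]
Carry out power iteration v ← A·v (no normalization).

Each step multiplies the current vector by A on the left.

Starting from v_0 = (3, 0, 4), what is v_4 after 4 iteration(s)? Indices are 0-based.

v_4 = (3, 0, 0)

v_0 = (3, 0, 4).
v_1 = A·v_0 = (0, 3, 1).
v_2 = A·v_1 = (1, 2, 3).
v_3 = A·v_2 = (2, 3, 1).
v_4 = A·v_3 = (3, 0, 0).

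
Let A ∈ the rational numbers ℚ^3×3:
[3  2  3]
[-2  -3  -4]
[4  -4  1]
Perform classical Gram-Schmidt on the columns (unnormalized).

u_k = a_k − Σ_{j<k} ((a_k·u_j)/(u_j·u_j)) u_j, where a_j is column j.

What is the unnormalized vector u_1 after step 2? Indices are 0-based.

u_1 = (70/29, -95/29, -100/29)

Step 1: u_0 = a_0 = (3, -2, 4).
Step 2: u_1 = a_1 − (-4/29)·u_0 = (70/29, -95/29, -100/29).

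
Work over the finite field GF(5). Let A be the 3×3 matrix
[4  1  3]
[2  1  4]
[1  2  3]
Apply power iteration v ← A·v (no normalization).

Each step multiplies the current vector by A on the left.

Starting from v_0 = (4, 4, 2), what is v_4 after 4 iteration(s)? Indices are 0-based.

v_4 = (2, 1, 4)

v_0 = (4, 4, 2).
v_1 = A·v_0 = (1, 0, 3).
v_2 = A·v_1 = (3, 4, 0).
v_3 = A·v_2 = (1, 0, 1).
v_4 = A·v_3 = (2, 1, 4).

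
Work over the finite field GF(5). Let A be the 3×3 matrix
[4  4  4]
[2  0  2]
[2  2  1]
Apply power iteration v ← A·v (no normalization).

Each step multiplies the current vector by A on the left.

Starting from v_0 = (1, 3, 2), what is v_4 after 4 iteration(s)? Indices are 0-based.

v_0 = (1, 3, 2).
v_1 = A·v_0 = (4, 1, 0).
v_2 = A·v_1 = (0, 3, 0).
v_3 = A·v_2 = (2, 0, 1).
v_4 = A·v_3 = (2, 1, 0).

v_4 = (2, 1, 0)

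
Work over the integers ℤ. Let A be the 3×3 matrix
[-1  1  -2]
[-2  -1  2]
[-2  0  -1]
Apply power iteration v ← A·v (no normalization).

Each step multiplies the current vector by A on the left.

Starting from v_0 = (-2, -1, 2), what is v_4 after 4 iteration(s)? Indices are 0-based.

v_0 = (-2, -1, 2).
v_1 = A·v_0 = (-3, 9, 2).
v_2 = A·v_1 = (8, 1, 4).
v_3 = A·v_2 = (-15, -9, -20).
v_4 = A·v_3 = (46, -1, 50).

v_4 = (46, -1, 50)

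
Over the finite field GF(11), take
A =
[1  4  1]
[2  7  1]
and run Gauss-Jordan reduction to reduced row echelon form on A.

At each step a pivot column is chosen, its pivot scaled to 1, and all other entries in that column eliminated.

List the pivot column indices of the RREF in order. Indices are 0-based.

pivot(0,0)=1: scale R0 → (1, 4, 1)
  clear (1,0): R1 −= (2)R0 → (0, 10, 10)
pivot(1,1)=10: scale R1 → (0, 1, 1)
  clear (0,1): R0 −= (4)R1 → (1, 0, 8)

pivot columns: 0, 1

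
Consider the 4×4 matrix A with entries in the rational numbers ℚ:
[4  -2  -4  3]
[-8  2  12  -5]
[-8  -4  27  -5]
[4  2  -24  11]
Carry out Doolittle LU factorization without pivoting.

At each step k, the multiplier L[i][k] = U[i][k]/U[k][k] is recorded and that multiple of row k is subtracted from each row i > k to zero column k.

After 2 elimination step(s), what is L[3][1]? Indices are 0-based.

Step 1: pivot at (0,0) is 4.
  row1 ← row1 − (-2)·row0  ⇒  L[1][0]=-2, U row1=(0, -2, 4, 1)
  row2 ← row2 − (-2)·row0  ⇒  L[2][0]=-2, U row2=(0, -8, 19, 1)
  row3 ← row3 − (1)·row0  ⇒  L[3][0]=1, U row3=(0, 4, -20, 8)
Step 2: pivot at (1,1) is -2.
  row2 ← row2 − (4)·row1  ⇒  L[2][1]=4, U row2=(0, 0, 3, -3)
  row3 ← row3 − (-2)·row1  ⇒  L[3][1]=-2, U row3=(0, 0, -12, 10)

L[3][1] = -2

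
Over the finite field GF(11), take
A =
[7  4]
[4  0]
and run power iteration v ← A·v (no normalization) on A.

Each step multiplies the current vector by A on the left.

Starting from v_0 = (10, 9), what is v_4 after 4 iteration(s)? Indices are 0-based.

v_0 = (10, 9).
v_1 = A·v_0 = (7, 7).
v_2 = A·v_1 = (0, 6).
v_3 = A·v_2 = (2, 0).
v_4 = A·v_3 = (3, 8).

v_4 = (3, 8)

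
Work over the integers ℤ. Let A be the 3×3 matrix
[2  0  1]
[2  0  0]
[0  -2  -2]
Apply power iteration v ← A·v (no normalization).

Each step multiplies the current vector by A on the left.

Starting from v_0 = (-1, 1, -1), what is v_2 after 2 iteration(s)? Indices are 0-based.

v_2 = (-6, -6, 4)

v_0 = (-1, 1, -1).
v_1 = A·v_0 = (-3, -2, 0).
v_2 = A·v_1 = (-6, -6, 4).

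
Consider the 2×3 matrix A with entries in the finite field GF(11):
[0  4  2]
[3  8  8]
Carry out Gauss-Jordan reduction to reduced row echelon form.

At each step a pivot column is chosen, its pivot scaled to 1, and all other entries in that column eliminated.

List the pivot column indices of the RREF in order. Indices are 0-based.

pivot columns: 0, 1

step 1: exchange rows 0,1
step 1: normalize row 0 (÷3) = (1, 10, 10)
step 2: normalize row 1 (÷4) = (0, 1, 6)
  row 0: subtract 10×row1 = (1, 0, 5)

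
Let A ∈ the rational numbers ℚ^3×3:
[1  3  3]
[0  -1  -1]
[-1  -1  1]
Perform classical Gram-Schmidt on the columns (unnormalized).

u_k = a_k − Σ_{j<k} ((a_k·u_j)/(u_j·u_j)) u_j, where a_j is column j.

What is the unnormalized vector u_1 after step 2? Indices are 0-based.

Step 1: u_0 = a_0 = (1, 0, -1).
Step 2: u_1 = a_1 − (2)·u_0 = (1, -1, 1).

u_1 = (1, -1, 1)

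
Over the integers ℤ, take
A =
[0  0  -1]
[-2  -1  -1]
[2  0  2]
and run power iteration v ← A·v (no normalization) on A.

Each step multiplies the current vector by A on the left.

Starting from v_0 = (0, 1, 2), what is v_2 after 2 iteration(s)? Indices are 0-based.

v_0 = (0, 1, 2).
v_1 = A·v_0 = (-2, -3, 4).
v_2 = A·v_1 = (-4, 3, 4).

v_2 = (-4, 3, 4)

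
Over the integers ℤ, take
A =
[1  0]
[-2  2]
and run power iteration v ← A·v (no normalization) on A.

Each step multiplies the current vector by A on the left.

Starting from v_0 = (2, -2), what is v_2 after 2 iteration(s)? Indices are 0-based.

v_0 = (2, -2).
v_1 = A·v_0 = (2, -8).
v_2 = A·v_1 = (2, -20).

v_2 = (2, -20)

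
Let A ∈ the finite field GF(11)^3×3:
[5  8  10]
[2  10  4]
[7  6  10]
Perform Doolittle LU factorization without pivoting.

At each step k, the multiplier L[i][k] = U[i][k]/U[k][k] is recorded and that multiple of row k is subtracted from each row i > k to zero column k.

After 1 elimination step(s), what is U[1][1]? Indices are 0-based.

U[1][1] = 9

[col 0] pivot 5
  R1 -= 7*R0 → (0, 9, 0)  (L[1][0] := 7)
  R2 -= 8*R0 → (0, 8, 7)  (L[2][0] := 8)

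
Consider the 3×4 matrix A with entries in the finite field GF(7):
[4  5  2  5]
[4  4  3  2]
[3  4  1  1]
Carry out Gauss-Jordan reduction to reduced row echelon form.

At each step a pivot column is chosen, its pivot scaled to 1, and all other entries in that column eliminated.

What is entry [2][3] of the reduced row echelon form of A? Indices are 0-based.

M[2][3] = 0

pivot(0,0)=4: scale R0 → (1, 3, 4, 3)
  clear (1,0): R1 −= (4)R0 → (0, 6, 1, 4)
  clear (2,0): R2 −= (3)R0 → (0, 2, 3, 6)
pivot(1,1)=6: scale R1 → (0, 1, 6, 3)
  clear (0,1): R0 −= (3)R1 → (1, 0, 0, 1)
  clear (2,1): R2 −= (2)R1 → (0, 0, 5, 0)
pivot(2,2)=5: scale R2 → (0, 0, 1, 0)
  clear (1,2): R1 −= (6)R2 → (0, 1, 0, 3)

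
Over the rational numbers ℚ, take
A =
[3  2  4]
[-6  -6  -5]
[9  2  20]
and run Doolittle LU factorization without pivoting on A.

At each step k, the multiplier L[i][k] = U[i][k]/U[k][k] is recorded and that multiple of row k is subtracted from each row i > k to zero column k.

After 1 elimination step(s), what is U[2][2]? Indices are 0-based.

[col 0] pivot 3
  R1 -= -2*R0 → (0, -2, 3)  (L[1][0] := -2)
  R2 -= 3*R0 → (0, -4, 8)  (L[2][0] := 3)

U[2][2] = 8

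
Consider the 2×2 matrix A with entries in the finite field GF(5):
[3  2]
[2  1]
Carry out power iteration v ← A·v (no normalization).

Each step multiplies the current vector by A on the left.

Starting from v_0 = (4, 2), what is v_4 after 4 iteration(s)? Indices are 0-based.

v_4 = (0, 4)

v_0 = (4, 2).
v_1 = A·v_0 = (1, 0).
v_2 = A·v_1 = (3, 2).
v_3 = A·v_2 = (3, 3).
v_4 = A·v_3 = (0, 4).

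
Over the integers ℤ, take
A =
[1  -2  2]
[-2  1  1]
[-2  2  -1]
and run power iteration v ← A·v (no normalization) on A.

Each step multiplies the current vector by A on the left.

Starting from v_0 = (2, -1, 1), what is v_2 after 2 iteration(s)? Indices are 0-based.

v_0 = (2, -1, 1).
v_1 = A·v_0 = (6, -4, -7).
v_2 = A·v_1 = (0, -23, -13).

v_2 = (0, -23, -13)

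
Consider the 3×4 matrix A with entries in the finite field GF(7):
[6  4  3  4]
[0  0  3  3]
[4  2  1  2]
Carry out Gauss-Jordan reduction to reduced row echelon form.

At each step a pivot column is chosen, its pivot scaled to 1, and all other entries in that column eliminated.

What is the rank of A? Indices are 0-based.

[1] R0 /= 6  ⇒  (1, 3, 4, 3)
     R2 -= 4·R0  ⇒  (0, 4, 6, 4)
[2] R1 <-> R2
[2] R1 /= 4  ⇒  (0, 1, 5, 1)
     R0 -= 3·R1  ⇒  (1, 0, 3, 0)
[3] R2 /= 3  ⇒  (0, 0, 1, 1)
     R0 -= 3·R2  ⇒  (1, 0, 0, 4)
     R1 -= 5·R2  ⇒  (0, 1, 0, 3)

rank = 3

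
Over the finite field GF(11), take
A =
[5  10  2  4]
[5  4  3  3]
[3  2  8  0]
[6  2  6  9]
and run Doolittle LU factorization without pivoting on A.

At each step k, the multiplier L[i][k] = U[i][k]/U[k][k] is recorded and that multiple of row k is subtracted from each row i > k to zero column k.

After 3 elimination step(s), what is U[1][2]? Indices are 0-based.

U[1][2] = 1

k=0: U[0][0]=5
  eliminate (1,0): mult=1, new row 1: (0, 5, 1, 10); set L[1][0]=1
  eliminate (2,0): mult=5, new row 2: (0, 7, 9, 2); set L[2][0]=5
  eliminate (3,0): mult=10, new row 3: (0, 1, 8, 2); set L[3][0]=10
k=1: U[1][1]=5
  eliminate (2,1): mult=8, new row 2: (0, 0, 1, 10); set L[2][1]=8
  eliminate (3,1): mult=9, new row 3: (0, 0, 10, 0); set L[3][1]=9
k=2: U[2][2]=1
  eliminate (3,2): mult=10, new row 3: (0, 0, 0, 10); set L[3][2]=10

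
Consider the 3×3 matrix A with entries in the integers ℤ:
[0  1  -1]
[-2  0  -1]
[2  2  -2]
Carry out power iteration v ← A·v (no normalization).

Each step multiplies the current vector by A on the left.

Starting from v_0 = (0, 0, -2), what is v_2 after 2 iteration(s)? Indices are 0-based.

v_0 = (0, 0, -2).
v_1 = A·v_0 = (2, 2, 4).
v_2 = A·v_1 = (-2, -8, 0).

v_2 = (-2, -8, 0)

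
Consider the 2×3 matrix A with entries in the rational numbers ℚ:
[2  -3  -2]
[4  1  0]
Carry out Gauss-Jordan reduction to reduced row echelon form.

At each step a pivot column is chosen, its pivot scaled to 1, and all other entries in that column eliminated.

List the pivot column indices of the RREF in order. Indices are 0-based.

pivot columns: 0, 1

[1] R0 /= 2  ⇒  (1, -3/2, -1)
     R1 -= 4·R0  ⇒  (0, 7, 4)
[2] R1 /= 7  ⇒  (0, 1, 4/7)
     R0 -= -3/2·R1  ⇒  (1, 0, -1/7)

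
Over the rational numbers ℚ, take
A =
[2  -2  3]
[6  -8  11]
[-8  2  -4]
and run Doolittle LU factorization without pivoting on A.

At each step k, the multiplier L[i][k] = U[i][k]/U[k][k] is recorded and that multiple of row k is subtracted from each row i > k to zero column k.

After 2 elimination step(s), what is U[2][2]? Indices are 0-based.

U[2][2] = 2

[col 0] pivot 2
  R1 -= 3*R0 → (0, -2, 2)  (L[1][0] := 3)
  R2 -= -4*R0 → (0, -6, 8)  (L[2][0] := -4)
[col 1] pivot -2
  R2 -= 3*R1 → (0, 0, 2)  (L[2][1] := 3)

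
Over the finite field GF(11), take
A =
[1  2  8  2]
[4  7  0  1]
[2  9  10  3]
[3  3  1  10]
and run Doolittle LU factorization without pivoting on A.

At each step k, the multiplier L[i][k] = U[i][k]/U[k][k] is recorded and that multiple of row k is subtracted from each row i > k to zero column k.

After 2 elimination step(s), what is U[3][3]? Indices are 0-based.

Step 1: pivot at (0,0) is 1.
  row1 ← row1 − (4)·row0  ⇒  L[1][0]=4, U row1=(0, 10, 1, 4)
  row2 ← row2 − (2)·row0  ⇒  L[2][0]=2, U row2=(0, 5, 5, 10)
  row3 ← row3 − (3)·row0  ⇒  L[3][0]=3, U row3=(0, 8, 10, 4)
Step 2: pivot at (1,1) is 10.
  row2 ← row2 − (6)·row1  ⇒  L[2][1]=6, U row2=(0, 0, 10, 8)
  row3 ← row3 − (3)·row1  ⇒  L[3][1]=3, U row3=(0, 0, 7, 3)

U[3][3] = 3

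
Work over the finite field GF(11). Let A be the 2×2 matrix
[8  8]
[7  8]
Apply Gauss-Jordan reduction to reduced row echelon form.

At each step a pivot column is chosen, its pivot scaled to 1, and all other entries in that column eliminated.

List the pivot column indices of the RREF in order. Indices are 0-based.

pivot(0,0)=8: scale R0 → (1, 1)
  clear (1,0): R1 −= (7)R0 → (0, 1)
pivot(1,1)=1: scale R1 → (0, 1)
  clear (0,1): R0 −= (1)R1 → (1, 0)

pivot columns: 0, 1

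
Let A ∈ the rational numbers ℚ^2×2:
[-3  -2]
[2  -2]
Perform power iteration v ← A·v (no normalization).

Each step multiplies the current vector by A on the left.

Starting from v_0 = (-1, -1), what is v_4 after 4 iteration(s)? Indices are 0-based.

v_0 = (-1, -1).
v_1 = A·v_0 = (5, 0).
v_2 = A·v_1 = (-15, 10).
v_3 = A·v_2 = (25, -50).
v_4 = A·v_3 = (25, 150).

v_4 = (25, 150)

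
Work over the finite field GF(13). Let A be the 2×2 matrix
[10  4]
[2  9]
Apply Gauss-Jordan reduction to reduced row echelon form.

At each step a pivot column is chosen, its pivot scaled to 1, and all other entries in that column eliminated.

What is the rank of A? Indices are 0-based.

pivot(0,0)=10: scale R0 → (1, 3)
  clear (1,0): R1 −= (2)R0 → (0, 3)
pivot(1,1)=3: scale R1 → (0, 1)
  clear (0,1): R0 −= (3)R1 → (1, 0)

rank = 2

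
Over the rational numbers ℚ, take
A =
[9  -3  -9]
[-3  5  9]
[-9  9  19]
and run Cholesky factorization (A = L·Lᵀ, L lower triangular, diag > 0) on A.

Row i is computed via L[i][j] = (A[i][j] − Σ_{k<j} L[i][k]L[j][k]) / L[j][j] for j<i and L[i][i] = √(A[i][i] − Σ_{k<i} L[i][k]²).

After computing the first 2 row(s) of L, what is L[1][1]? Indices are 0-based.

L[1][1] = 2

Step 1: L[0][0] = √(9) = 3.
  L[1][0] = (-3) / L[0][0] = -1.
Step 2: L[1][1] = √(4) = 2.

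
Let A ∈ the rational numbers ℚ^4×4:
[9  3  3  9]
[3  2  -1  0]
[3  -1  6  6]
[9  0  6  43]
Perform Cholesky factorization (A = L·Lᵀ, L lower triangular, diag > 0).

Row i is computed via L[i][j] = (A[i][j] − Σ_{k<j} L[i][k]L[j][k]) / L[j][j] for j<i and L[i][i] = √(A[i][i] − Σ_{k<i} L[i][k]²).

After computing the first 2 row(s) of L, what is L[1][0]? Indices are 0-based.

Step 1: L[0][0] = √(9) = 3.
  L[1][0] = (3) / L[0][0] = 1.
Step 2: L[1][1] = √(1) = 1.

L[1][0] = 1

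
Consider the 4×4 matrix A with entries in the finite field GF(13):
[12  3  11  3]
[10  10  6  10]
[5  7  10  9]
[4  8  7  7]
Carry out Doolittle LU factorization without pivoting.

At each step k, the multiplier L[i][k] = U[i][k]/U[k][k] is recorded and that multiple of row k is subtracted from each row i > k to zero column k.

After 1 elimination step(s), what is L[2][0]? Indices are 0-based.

L[2][0] = 8

k=0: U[0][0]=12
  eliminate (1,0): mult=3, new row 1: (0, 1, 12, 1); set L[1][0]=3
  eliminate (2,0): mult=8, new row 2: (0, 9, 0, 11); set L[2][0]=8
  eliminate (3,0): mult=9, new row 3: (0, 7, 12, 6); set L[3][0]=9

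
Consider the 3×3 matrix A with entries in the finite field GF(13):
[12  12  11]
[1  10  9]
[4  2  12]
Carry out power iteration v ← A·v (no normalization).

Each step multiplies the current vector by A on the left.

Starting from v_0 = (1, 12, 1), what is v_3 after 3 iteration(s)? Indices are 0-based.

v_3 = (11, 2, 10)

v_0 = (1, 12, 1).
v_1 = A·v_0 = (11, 0, 1).
v_2 = A·v_1 = (0, 7, 4).
v_3 = A·v_2 = (11, 2, 10).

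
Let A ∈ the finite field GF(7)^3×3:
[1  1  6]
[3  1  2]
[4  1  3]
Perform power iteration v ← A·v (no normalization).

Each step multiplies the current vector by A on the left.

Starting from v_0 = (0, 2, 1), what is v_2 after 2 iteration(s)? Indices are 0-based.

v_2 = (0, 3, 2)

v_0 = (0, 2, 1).
v_1 = A·v_0 = (1, 4, 5).
v_2 = A·v_1 = (0, 3, 2).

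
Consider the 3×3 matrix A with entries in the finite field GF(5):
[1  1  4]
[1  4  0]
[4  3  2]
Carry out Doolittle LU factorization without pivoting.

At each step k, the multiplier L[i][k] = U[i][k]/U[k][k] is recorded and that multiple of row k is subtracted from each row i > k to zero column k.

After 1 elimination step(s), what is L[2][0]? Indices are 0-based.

Step 1: pivot at (0,0) is 1.
  row1 ← row1 − (1)·row0  ⇒  L[1][0]=1, U row1=(0, 3, 1)
  row2 ← row2 − (4)·row0  ⇒  L[2][0]=4, U row2=(0, 4, 1)

L[2][0] = 4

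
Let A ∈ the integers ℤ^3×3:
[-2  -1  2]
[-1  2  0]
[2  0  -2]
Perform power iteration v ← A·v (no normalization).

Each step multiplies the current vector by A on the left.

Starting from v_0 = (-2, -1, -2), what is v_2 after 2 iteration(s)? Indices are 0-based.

v_2 = (-2, -1, 2)

v_0 = (-2, -1, -2).
v_1 = A·v_0 = (1, 0, 0).
v_2 = A·v_1 = (-2, -1, 2).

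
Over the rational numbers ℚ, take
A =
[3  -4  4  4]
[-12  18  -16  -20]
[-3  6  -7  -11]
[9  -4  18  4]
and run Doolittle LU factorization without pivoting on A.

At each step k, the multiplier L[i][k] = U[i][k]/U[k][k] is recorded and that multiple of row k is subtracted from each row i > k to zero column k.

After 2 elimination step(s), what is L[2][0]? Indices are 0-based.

L[2][0] = -1

Step 1: pivot at (0,0) is 3.
  row1 ← row1 − (-4)·row0  ⇒  L[1][0]=-4, U row1=(0, 2, 0, -4)
  row2 ← row2 − (-1)·row0  ⇒  L[2][0]=-1, U row2=(0, 2, -3, -7)
  row3 ← row3 − (3)·row0  ⇒  L[3][0]=3, U row3=(0, 8, 6, -8)
Step 2: pivot at (1,1) is 2.
  row2 ← row2 − (1)·row1  ⇒  L[2][1]=1, U row2=(0, 0, -3, -3)
  row3 ← row3 − (4)·row1  ⇒  L[3][1]=4, U row3=(0, 0, 6, 8)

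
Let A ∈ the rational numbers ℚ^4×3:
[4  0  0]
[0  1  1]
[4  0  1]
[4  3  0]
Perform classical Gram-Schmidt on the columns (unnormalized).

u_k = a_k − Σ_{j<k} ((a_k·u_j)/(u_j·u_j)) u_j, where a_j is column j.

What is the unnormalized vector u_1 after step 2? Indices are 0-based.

u_1 = (-1, 1, -1, 2)

Step 1: u_0 = a_0 = (4, 0, 4, 4).
Step 2: u_1 = a_1 − (1/4)·u_0 = (-1, 1, -1, 2).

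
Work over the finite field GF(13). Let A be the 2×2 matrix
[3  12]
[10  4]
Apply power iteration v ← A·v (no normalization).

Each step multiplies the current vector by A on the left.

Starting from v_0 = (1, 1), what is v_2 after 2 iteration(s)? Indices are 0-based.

v_2 = (5, 11)

v_0 = (1, 1).
v_1 = A·v_0 = (2, 1).
v_2 = A·v_1 = (5, 11).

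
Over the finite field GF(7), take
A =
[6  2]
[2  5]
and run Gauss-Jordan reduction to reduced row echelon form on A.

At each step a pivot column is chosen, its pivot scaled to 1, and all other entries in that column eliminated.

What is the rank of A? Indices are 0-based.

rank = 2

pivot(0,0)=6: scale R0 → (1, 5)
  clear (1,0): R1 −= (2)R0 → (0, 2)
pivot(1,1)=2: scale R1 → (0, 1)
  clear (0,1): R0 −= (5)R1 → (1, 0)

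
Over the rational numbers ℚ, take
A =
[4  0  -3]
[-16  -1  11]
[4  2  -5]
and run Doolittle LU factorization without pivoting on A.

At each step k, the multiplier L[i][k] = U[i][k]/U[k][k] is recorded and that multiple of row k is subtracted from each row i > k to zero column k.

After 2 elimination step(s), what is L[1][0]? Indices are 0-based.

k=0: U[0][0]=4
  eliminate (1,0): mult=-4, new row 1: (0, -1, -1); set L[1][0]=-4
  eliminate (2,0): mult=1, new row 2: (0, 2, -2); set L[2][0]=1
k=1: U[1][1]=-1
  eliminate (2,1): mult=-2, new row 2: (0, 0, -4); set L[2][1]=-2

L[1][0] = -4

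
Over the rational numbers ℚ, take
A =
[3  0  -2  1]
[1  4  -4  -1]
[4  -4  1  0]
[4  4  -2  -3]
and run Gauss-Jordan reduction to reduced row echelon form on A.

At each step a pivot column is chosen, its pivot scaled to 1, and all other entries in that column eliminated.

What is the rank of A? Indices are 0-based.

rank = 4

step 1: normalize row 0 (÷3) = (1, 0, -2/3, 1/3)
  row 1: subtract 1×row0 = (0, 4, -10/3, -4/3)
  row 2: subtract 4×row0 = (0, -4, 11/3, -4/3)
  row 3: subtract 4×row0 = (0, 4, 2/3, -13/3)
step 2: normalize row 1 (÷4) = (0, 1, -5/6, -1/3)
  row 2: subtract -4×row1 = (0, 0, 1/3, -8/3)
  row 3: subtract 4×row1 = (0, 0, 4, -3)
step 3: normalize row 2 (÷1/3) = (0, 0, 1, -8)
  row 0: subtract -2/3×row2 = (1, 0, 0, -5)
  row 1: subtract -5/6×row2 = (0, 1, 0, -7)
  row 3: subtract 4×row2 = (0, 0, 0, 29)
step 4: normalize row 3 (÷29) = (0, 0, 0, 1)
  row 0: subtract -5×row3 = (1, 0, 0, 0)
  row 1: subtract -7×row3 = (0, 1, 0, 0)
  row 2: subtract -8×row3 = (0, 0, 1, 0)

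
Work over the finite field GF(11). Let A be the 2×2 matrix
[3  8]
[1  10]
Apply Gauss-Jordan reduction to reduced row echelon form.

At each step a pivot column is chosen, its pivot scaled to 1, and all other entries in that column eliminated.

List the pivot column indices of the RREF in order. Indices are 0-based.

[1] R0 /= 3  ⇒  (1, 10)
     R1 -= 1·R0  ⇒  (0, 0)
column 1 empty below row 1

pivot columns: 0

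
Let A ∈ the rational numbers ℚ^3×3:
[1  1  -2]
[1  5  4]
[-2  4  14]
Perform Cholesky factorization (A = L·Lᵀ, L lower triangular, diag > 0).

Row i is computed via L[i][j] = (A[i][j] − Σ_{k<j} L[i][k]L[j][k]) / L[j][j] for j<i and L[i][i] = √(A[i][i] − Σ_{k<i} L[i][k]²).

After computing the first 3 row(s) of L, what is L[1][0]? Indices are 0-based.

L[1][0] = 1

Step 1: L[0][0] = √(1) = 1.
  L[1][0] = (1) / L[0][0] = 1.
Step 2: L[1][1] = √(4) = 2.
  L[2][0] = (-2) / L[0][0] = -2.
  L[2][1] = (6) / L[1][1] = 3.
Step 3: L[2][2] = √(1) = 1.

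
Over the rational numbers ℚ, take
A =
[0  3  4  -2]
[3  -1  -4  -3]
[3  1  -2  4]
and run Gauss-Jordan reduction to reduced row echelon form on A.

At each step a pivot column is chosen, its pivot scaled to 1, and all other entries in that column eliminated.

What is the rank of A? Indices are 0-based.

rank = 3

pivot(0,0): swap R0↔R1
pivot(0,0)=3: scale R0 → (1, -1/3, -4/3, -1)
  clear (2,0): R2 −= (3)R0 → (0, 2, 2, 7)
pivot(1,1)=3: scale R1 → (0, 1, 4/3, -2/3)
  clear (0,1): R0 −= (-1/3)R1 → (1, 0, -8/9, -11/9)
  clear (2,1): R2 −= (2)R1 → (0, 0, -2/3, 25/3)
pivot(2,2)=-2/3: scale R2 → (0, 0, 1, -25/2)
  clear (0,2): R0 −= (-8/9)R2 → (1, 0, 0, -37/3)
  clear (1,2): R1 −= (4/3)R2 → (0, 1, 0, 16)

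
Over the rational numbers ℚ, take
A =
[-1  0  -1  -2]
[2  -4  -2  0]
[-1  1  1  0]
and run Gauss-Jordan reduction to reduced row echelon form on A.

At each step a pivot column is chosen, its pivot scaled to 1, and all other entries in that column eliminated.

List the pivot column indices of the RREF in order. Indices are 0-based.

pivot columns: 0, 1, 2

[1] R0 /= -1  ⇒  (1, 0, 1, 2)
     R1 -= 2·R0  ⇒  (0, -4, -4, -4)
     R2 -= -1·R0  ⇒  (0, 1, 2, 2)
[2] R1 /= -4  ⇒  (0, 1, 1, 1)
     R2 -= 1·R1  ⇒  (0, 0, 1, 1)
[3] R2 /= 1  ⇒  (0, 0, 1, 1)
     R0 -= 1·R2  ⇒  (1, 0, 0, 1)
     R1 -= 1·R2  ⇒  (0, 1, 0, 0)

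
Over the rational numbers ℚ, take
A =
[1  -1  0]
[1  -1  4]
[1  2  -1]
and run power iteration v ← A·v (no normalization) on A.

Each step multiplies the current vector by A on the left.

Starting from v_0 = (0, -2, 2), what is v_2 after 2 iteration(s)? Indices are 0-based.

v_2 = (-8, -32, 28)

v_0 = (0, -2, 2).
v_1 = A·v_0 = (2, 10, -6).
v_2 = A·v_1 = (-8, -32, 28).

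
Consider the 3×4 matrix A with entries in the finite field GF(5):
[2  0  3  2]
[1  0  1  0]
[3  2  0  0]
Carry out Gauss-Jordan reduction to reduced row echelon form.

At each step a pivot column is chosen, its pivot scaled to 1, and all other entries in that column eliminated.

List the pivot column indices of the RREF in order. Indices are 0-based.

pivot columns: 0, 1, 2

pivot(0,0)=2: scale R0 → (1, 0, 4, 1)
  clear (1,0): R1 −= (1)R0 → (0, 0, 2, 4)
  clear (2,0): R2 −= (3)R0 → (0, 2, 3, 2)
pivot(1,1): swap R1↔R2
pivot(1,1)=2: scale R1 → (0, 1, 4, 1)
pivot(2,2)=2: scale R2 → (0, 0, 1, 2)
  clear (0,2): R0 −= (4)R2 → (1, 0, 0, 3)
  clear (1,2): R1 −= (4)R2 → (0, 1, 0, 3)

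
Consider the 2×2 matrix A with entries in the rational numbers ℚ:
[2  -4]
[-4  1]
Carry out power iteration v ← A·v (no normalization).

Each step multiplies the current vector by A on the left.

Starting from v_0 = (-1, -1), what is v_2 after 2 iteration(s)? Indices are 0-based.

v_2 = (-8, -5)

v_0 = (-1, -1).
v_1 = A·v_0 = (2, 3).
v_2 = A·v_1 = (-8, -5).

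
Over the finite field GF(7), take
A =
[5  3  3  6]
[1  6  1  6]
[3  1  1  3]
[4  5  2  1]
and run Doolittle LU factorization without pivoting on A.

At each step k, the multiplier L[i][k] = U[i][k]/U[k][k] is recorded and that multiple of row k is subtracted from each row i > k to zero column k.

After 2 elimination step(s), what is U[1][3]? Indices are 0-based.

[col 0] pivot 5
  R1 -= 3*R0 → (0, 4, 6, 2)  (L[1][0] := 3)
  R2 -= 2*R0 → (0, 2, 2, 5)  (L[2][0] := 2)
  R3 -= 5*R0 → (0, 4, 1, 6)  (L[3][0] := 5)
[col 1] pivot 4
  R2 -= 4*R1 → (0, 0, 6, 4)  (L[2][1] := 4)
  R3 -= 1*R1 → (0, 0, 2, 4)  (L[3][1] := 1)

U[1][3] = 2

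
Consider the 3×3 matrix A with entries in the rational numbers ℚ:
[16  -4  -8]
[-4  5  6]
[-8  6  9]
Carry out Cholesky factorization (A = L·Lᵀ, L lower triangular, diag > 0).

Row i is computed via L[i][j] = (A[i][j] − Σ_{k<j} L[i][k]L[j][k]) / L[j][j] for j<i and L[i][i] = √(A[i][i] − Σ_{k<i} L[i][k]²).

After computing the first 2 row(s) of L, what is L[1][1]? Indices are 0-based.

Step 1: L[0][0] = √(16) = 4.
  L[1][0] = (-4) / L[0][0] = -1.
Step 2: L[1][1] = √(4) = 2.

L[1][1] = 2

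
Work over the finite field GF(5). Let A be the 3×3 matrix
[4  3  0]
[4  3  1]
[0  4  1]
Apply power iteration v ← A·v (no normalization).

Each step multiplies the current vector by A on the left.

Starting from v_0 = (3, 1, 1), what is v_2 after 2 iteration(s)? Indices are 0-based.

v_0 = (3, 1, 1).
v_1 = A·v_0 = (0, 1, 0).
v_2 = A·v_1 = (3, 3, 4).

v_2 = (3, 3, 4)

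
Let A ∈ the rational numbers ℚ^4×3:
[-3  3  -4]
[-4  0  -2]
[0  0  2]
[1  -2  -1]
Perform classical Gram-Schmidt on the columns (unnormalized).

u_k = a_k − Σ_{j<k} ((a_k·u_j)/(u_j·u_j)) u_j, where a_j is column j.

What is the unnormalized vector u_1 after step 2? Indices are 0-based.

u_1 = (45/26, -22/13, 0, -41/26)

Step 1: u_0 = a_0 = (-3, -4, 0, 1).
Step 2: u_1 = a_1 − (-11/26)·u_0 = (45/26, -22/13, 0, -41/26).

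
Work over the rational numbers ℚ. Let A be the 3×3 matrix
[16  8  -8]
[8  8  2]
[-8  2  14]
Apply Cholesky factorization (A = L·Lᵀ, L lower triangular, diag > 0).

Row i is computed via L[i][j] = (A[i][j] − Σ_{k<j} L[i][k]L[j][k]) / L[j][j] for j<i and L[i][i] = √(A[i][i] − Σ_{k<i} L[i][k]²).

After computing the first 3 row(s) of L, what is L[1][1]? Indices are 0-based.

L[1][1] = 2

Step 1: L[0][0] = √(16) = 4.
  L[1][0] = (8) / L[0][0] = 2.
Step 2: L[1][1] = √(4) = 2.
  L[2][0] = (-8) / L[0][0] = -2.
  L[2][1] = (6) / L[1][1] = 3.
Step 3: L[2][2] = √(1) = 1.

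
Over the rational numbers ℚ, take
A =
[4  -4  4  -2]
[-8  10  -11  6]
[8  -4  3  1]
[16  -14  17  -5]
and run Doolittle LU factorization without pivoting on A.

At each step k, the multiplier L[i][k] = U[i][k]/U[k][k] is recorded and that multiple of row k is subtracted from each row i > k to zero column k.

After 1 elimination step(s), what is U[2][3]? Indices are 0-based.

U[2][3] = 5

[col 0] pivot 4
  R1 -= -2*R0 → (0, 2, -3, 2)  (L[1][0] := -2)
  R2 -= 2*R0 → (0, 4, -5, 5)  (L[2][0] := 2)
  R3 -= 4*R0 → (0, 2, 1, 3)  (L[3][0] := 4)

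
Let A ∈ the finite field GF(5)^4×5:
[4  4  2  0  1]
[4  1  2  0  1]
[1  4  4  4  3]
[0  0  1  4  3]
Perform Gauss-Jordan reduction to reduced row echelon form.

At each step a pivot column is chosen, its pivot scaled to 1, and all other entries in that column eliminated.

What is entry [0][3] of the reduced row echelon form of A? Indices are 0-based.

M[0][3] = 3

[1] R0 /= 4  ⇒  (1, 1, 3, 0, 4)
     R1 -= 4·R0  ⇒  (0, 2, 0, 0, 0)
     R2 -= 1·R0  ⇒  (0, 3, 1, 4, 4)
[2] R1 /= 2  ⇒  (0, 1, 0, 0, 0)
     R0 -= 1·R1  ⇒  (1, 0, 3, 0, 4)
     R2 -= 3·R1  ⇒  (0, 0, 1, 4, 4)
[3] R2 /= 1  ⇒  (0, 0, 1, 4, 4)
     R0 -= 3·R2  ⇒  (1, 0, 0, 3, 2)
     R3 -= 1·R2  ⇒  (0, 0, 0, 0, 4)
column 3 empty below row 3
[4] R3 /= 4  ⇒  (0, 0, 0, 0, 1)
     R0 -= 2·R3  ⇒  (1, 0, 0, 3, 0)
     R2 -= 4·R3  ⇒  (0, 0, 1, 4, 0)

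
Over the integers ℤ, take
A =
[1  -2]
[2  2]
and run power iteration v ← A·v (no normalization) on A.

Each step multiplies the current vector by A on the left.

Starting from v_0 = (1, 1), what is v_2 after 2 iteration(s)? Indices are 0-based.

v_0 = (1, 1).
v_1 = A·v_0 = (-1, 4).
v_2 = A·v_1 = (-9, 6).

v_2 = (-9, 6)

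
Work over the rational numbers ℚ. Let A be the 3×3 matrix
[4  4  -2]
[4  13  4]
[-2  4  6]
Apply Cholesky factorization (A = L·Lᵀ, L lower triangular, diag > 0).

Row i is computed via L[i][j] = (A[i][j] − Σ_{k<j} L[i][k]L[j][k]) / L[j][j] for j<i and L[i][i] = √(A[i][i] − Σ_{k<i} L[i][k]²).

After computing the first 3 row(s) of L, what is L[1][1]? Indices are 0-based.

L[1][1] = 3

Step 1: L[0][0] = √(4) = 2.
  L[1][0] = (4) / L[0][0] = 2.
Step 2: L[1][1] = √(9) = 3.
  L[2][0] = (-2) / L[0][0] = -1.
  L[2][1] = (6) / L[1][1] = 2.
Step 3: L[2][2] = √(1) = 1.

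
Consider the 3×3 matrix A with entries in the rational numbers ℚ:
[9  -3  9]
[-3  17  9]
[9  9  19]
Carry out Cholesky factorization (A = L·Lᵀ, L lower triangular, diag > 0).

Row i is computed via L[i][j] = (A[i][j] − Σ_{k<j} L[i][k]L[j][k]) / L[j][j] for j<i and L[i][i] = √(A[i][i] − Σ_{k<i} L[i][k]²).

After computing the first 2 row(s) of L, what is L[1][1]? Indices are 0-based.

L[1][1] = 4

Step 1: L[0][0] = √(9) = 3.
  L[1][0] = (-3) / L[0][0] = -1.
Step 2: L[1][1] = √(16) = 4.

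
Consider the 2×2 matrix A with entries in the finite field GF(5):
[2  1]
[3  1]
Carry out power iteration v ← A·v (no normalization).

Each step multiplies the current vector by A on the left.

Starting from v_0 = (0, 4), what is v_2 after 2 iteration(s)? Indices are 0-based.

v_0 = (0, 4).
v_1 = A·v_0 = (4, 4).
v_2 = A·v_1 = (2, 1).

v_2 = (2, 1)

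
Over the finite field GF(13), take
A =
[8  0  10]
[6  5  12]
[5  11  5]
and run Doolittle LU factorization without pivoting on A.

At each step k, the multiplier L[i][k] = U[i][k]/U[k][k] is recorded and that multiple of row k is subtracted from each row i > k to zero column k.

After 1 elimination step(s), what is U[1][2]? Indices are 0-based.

k=0: U[0][0]=8
  eliminate (1,0): mult=4, new row 1: (0, 5, 11); set L[1][0]=4
  eliminate (2,0): mult=12, new row 2: (0, 11, 2); set L[2][0]=12

U[1][2] = 11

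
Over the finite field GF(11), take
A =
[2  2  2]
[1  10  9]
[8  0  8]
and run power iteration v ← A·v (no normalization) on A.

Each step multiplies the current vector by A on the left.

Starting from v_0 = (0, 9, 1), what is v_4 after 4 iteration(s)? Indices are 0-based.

v_0 = (0, 9, 1).
v_1 = A·v_0 = (9, 0, 8).
v_2 = A·v_1 = (1, 4, 4).
v_3 = A·v_2 = (7, 0, 7).
v_4 = A·v_3 = (6, 4, 2).

v_4 = (6, 4, 2)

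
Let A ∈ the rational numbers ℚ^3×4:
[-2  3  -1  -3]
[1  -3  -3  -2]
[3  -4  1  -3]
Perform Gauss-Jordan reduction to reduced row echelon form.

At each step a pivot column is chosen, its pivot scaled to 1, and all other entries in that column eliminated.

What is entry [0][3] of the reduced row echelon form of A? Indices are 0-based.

M[0][3] = -79/5

[1] R0 /= -2  ⇒  (1, -3/2, 1/2, 3/2)
     R1 -= 1·R0  ⇒  (0, -3/2, -7/2, -7/2)
     R2 -= 3·R0  ⇒  (0, 1/2, -1/2, -15/2)
[2] R1 /= -3/2  ⇒  (0, 1, 7/3, 7/3)
     R0 -= -3/2·R1  ⇒  (1, 0, 4, 5)
     R2 -= 1/2·R1  ⇒  (0, 0, -5/3, -26/3)
[3] R2 /= -5/3  ⇒  (0, 0, 1, 26/5)
     R0 -= 4·R2  ⇒  (1, 0, 0, -79/5)
     R1 -= 7/3·R2  ⇒  (0, 1, 0, -49/5)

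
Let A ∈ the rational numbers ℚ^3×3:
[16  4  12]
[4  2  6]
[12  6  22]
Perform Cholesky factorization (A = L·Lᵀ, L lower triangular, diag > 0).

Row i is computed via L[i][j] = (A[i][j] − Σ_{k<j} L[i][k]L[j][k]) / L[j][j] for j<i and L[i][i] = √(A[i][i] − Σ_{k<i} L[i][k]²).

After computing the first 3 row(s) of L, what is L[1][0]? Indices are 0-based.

L[1][0] = 1

Step 1: L[0][0] = √(16) = 4.
  L[1][0] = (4) / L[0][0] = 1.
Step 2: L[1][1] = √(1) = 1.
  L[2][0] = (12) / L[0][0] = 3.
  L[2][1] = (3) / L[1][1] = 3.
Step 3: L[2][2] = √(4) = 2.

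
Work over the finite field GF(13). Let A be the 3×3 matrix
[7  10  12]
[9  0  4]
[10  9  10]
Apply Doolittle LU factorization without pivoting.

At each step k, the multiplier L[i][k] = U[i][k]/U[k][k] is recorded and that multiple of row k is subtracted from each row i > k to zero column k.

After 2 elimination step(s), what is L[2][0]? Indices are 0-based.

[col 0] pivot 7
  R1 -= 5*R0 → (0, 2, 9)  (L[1][0] := 5)
  R2 -= 7*R0 → (0, 4, 4)  (L[2][0] := 7)
[col 1] pivot 2
  R2 -= 2*R1 → (0, 0, 12)  (L[2][1] := 2)

L[2][0] = 7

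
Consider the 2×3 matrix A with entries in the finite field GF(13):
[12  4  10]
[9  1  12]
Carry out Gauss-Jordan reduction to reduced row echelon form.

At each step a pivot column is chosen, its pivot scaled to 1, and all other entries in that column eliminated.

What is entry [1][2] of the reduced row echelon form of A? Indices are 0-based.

step 1: normalize row 0 (÷12) = (1, 9, 3)
  row 1: subtract 9×row0 = (0, 11, 11)
step 2: normalize row 1 (÷11) = (0, 1, 1)
  row 0: subtract 9×row1 = (1, 0, 7)

M[1][2] = 1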